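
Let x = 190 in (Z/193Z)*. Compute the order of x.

The order of 190 must divide p − 1 = 192 = 2^6 · 3.
Divisors: 1, 2, 3, 4, 6, 8, 12, 16, 24, 32, 48, 64, 96, 192.
Check each in increasing order: 190^1 ≡ 190;  190^2 ≡ 9;  190^3 ≡ 166;  190^4 ≡ 81;  190^6 ≡ 150;  190^8 ≡ 192;  190^12 ≡ 112;  190^16 ≡ 1.
Smallest exponent giving 1 is 16.

16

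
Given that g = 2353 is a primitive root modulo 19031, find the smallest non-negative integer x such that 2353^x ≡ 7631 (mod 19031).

Baby-step giant-step with m = ceil(sqrt(19030)) = 138.
Baby table (2353^j mod 19031 for j=0..137):
  0:1  1:2353  2:17619  3:7989  4:14520  5:4915  6:13178  7:6335
  8:4982  9:18581  10:6886  11:7377  12:1809  13:12664  14:14877  15:7572
  16:3900  17:3758  18:12190  19:3353  20:10775  21:4283  22:10500  23:4262
  24:18180  25:14883  26:2659  27:14459  28:13630  29:4155  30:13812  31:13719
  32:4231  33:2330  34:1562  35:2403  36:2052  37:13513  38:14319  39:7737
  40:11525  41:18181  42:17236  43:1247  44:3417  45:9119  46:9070  47:7959
  48:1023  49:9213  50:1880  51:8448  52:9780  53:3861  54:7146  55:10165
  56:15309  57:15425  58:2908  59:10395  60:4600  61:14192  62:13402  63:539
  64:12221  65:172  66:5065  67:4539  68:3876  69:4379  70:8016  71:1927
  72:4853  73:509  74:17755  75:4470  76:12798  77:6652  78:8674  79:8690
  80:8276  81:4715  82:18353  83:3270  84:5786  85:7293  86:13498  87:17086
  88:9886  89:5876  90:9722  91:604  92:12918  93:3547  94:10513  95:15820
  96:18855  97:4554  98:1109  99:2230  100:13665  101:10386  102:2454  103:7869
  104:17625  105:3076  106:6048  107:14787  108:5143  109:16794  110:7926  111:18529
  112:17747  113:4677  114:5063  115:18864  116:6700  117:7432  118:17038  119:11128
  120:16559  121:6870  122:7791  123:5370  124:18057  125:10929  126:5056  127:2393
  128:16584  129:8602  130:10553  131:14785  132:437  133:587  134:10979  135:8520
  136:7917  137:16383
Giant step factor: 2353^(-138) ≡ 5639 (mod 19031).
Scan 7631·5639^i mod 19031 for i = 0, 1, …:
  i=0: 7631   i=1: 2118   i=2: 10965   i=3: 18947
  i=4: 2099   i=5: 18010   i=6: 8974   i=7: 957
  i=8: 10750   i=9: 5515     …   i=104: 7946
  i=105: 8520
Match at i=105, j=135: x = 105·138 + 135 = 14625.

14625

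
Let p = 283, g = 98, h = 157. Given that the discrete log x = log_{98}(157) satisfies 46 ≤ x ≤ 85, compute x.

Compute 98^46 mod 283 = 271, then multiply by 98 repeatedly:
  98^46=271  98^47=239  98^48=216  98^49=226  98^50=74
  98^51=177  98^52=83  98^53=210  98^54=204  98^55=182
  98^56=7  98^57=120  98^58=157
Found 157 at exponent 58.

58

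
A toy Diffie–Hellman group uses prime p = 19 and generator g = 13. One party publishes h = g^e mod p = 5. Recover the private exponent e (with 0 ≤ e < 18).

14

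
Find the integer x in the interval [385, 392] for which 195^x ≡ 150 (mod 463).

387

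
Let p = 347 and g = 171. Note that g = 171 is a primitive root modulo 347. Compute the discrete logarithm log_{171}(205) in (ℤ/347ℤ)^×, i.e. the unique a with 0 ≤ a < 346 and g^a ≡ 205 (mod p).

298

Baby-step giant-step with m = ceil(sqrt(346)) = 19.
Baby table (171^j mod 347 for j=0..18):
  0:1  1:171  2:93  3:288  4:321  5:65  6:11  7:146
  8:329  9:45  10:61  11:21  12:121  13:218  14:149  15:148
  16:324  17:231  18:290
Giant step factor: 171^(-19) ≡ 291 (mod 347).
Scan 205·291^i mod 347 for i = 0, 1, …:
  i=0: 205   i=1: 318   i=2: 236   i=3: 317
  i=4: 292   i=5: 304   i=6: 326   i=7: 135
  i=8: 74   i=9: 20     …   i=14: 182
  i=15: 218
Match at i=15, j=13: a = 15·19 + 13 = 298.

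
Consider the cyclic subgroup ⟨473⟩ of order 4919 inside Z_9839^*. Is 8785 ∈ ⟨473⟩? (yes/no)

no

8785 ∈ ⟨473⟩ iff 8785^4919 ≡ 1 (mod 9839), since |⟨473⟩| = 4919.
8785^4919 mod 9839 = 9838.
Since 9838 ≠ 1, 8785 does not lie in the subgroup.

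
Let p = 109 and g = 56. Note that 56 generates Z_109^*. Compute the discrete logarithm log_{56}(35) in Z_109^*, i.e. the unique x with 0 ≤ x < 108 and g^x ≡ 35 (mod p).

Successive powers of 56 modulo 109:
  56^0=1  56^1=56  56^2=84  56^3=17  56^4=80  56^5=11
  56^6=71  56^7=52  56^8=78  56^9=8  56^10=12  56^11=18
  56^12=27  56^13=95  56^14=88  56^15=23  56^16=89  56^17=79
  56^18=64  56^19=96  56^20=35
So 56^20 ≡ 35 (mod 109), giving x = 20.

20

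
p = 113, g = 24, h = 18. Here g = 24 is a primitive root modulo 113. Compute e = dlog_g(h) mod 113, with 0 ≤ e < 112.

70

Baby-step giant-step with m = ceil(sqrt(112)) = 11.
Baby table (24^j mod 113 for j=0..10):
  0:1  1:24  2:11  3:38  4:8  5:79  6:88  7:78
  8:64  9:67  10:26
Giant step factor: 24^(-11) ≡ 23 (mod 113).
Scan 18·23^i mod 113 for i = 0, 1, …:
  i=0: 18   i=1: 75   i=2: 30   i=3: 12
  i=4: 50   i=5: 20   i=6: 8
Match at i=6, j=4: e = 6·11 + 4 = 70.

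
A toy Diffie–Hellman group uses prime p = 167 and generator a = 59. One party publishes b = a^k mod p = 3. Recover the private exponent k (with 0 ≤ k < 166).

64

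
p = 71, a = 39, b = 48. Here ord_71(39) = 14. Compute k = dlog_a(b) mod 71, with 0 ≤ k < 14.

4

Successive powers of 39 modulo 71:
  39^0=1  39^1=39  39^2=30  39^3=34  39^4=48
So 39^4 ≡ 48 (mod 71), giving k = 4.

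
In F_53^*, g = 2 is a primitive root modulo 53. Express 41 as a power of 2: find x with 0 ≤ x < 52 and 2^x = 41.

Baby-step giant-step with m = ceil(sqrt(52)) = 8.
Baby table (2^j mod 53 for j=0..7):
  0:1  1:2  2:4  3:8  4:16  5:32  6:11  7:22
Giant step factor: 2^(-8) ≡ 47 (mod 53).
Scan 41·47^i mod 53 for i = 0, 1, …:
  i=0: 41   i=1: 19   i=2: 45   i=3: 48
  i=4: 30   i=5: 32
Match at i=5, j=5: x = 5·8 + 5 = 45.

45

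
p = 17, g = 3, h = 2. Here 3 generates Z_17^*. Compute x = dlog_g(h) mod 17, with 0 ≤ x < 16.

14

Successive powers of 3 modulo 17:
  3^0=1  3^1=3  3^2=9  3^3=10  3^4=13  3^5=5
  3^6=15  3^7=11  3^8=16  3^9=14  3^10=8  3^11=7
  3^12=4  3^13=12  3^14=2
So 3^14 ≡ 2 (mod 17), giving x = 14.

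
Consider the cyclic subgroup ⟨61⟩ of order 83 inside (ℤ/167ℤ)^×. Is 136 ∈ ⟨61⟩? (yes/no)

no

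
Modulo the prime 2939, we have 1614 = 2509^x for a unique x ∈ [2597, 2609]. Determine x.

Compute 2509^2597 mod 2939 = 1973, then multiply by 2509 repeatedly:
  2509^2597=1973  2509^2598=981  2509^2599=1386  2509^2600=637  2509^2601=2356
  2509^2602=875  2509^2603=2881  2509^2604=1428  2509^2605=211  2509^2606=379
  2509^2607=1614
Found 1614 at exponent 2607.

2607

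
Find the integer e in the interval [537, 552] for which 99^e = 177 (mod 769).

543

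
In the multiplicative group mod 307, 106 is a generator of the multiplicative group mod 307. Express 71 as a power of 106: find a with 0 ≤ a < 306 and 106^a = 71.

Baby-step giant-step with m = ceil(sqrt(306)) = 18.
Baby table (106^j mod 307 for j=0..17):
  0:1  1:106  2:184  3:163  4:86  5:213  6:167  7:203
  8:28  9:205  10:240  11:266  12:259  13:131  14:71  15:158
  16:170  17:214
Giant step factor: 106^(-18) ≡ 9 (mod 307).
Scan 71·9^i mod 307 for i = 0, 1, …:
  i=0: 71
Match at i=0, j=14: a = 0·18 + 14 = 14.

14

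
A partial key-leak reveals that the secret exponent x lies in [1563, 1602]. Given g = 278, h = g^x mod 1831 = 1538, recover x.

1587

Compute 278^1563 mod 1831 = 1508, then multiply by 278 repeatedly:
  278^1563=1508  278^1564=1756  278^1565=1122  278^1566=646  278^1567=150
  278^1568=1418  278^1569=539  278^1570=1531  278^1571=826  278^1572=753
  278^1573=600  278^1574=179  278^1575=325  278^1576=631  278^1577=1473
  278^1578=1181  278^1579=569  278^1580=716  278^1581=1300  278^1582=693
  278^1583=399  278^1584=1062  278^1585=445  278^1586=1033  278^1587=1538
Found 1538 at exponent 1587.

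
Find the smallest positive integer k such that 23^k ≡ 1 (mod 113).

112

The order of 23 must divide p − 1 = 112 = 2^4 · 7.
Divisors: 1, 2, 4, 7, 8, 14, 16, 28, 56, 112.
Check each in increasing order: 23^1 ≡ 23;  23^2 ≡ 77;  23^4 ≡ 53;  23^7 ≡ 73;  23^8 ≡ 97;  23^14 ≡ 18;  23^16 ≡ 30;  23^28 ≡ 98;  23^56 ≡ 112;  23^112 ≡ 1.
Smallest exponent giving 1 is 112.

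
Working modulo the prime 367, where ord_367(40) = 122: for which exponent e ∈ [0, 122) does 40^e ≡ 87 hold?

46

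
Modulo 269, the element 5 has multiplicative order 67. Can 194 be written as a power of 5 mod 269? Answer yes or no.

194 ∈ ⟨5⟩ iff 194^67 ≡ 1 (mod 269), since |⟨5⟩| = 67.
194^67 mod 269 = 82.
Since 82 ≠ 1, 194 does not lie in the subgroup.

no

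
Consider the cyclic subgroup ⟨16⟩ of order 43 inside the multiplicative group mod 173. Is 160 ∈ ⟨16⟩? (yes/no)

yes

160 ∈ ⟨16⟩ iff 160^43 ≡ 1 (mod 173), since |⟨16⟩| = 43.
160^43 mod 173 = 1.
Since 1 = 1, 160 lies in the subgroup.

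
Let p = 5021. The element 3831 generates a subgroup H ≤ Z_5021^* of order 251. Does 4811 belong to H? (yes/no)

yes

4811 ∈ ⟨3831⟩ iff 4811^251 ≡ 1 (mod 5021), since |⟨3831⟩| = 251.
4811^251 mod 5021 = 1.
Since 1 = 1, 4811 lies in the subgroup.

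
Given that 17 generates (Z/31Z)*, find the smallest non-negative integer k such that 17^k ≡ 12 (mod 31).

7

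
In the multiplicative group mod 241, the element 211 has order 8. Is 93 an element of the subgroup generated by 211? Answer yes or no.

no

⟨211⟩ has order 8; its elements mod 241 are {1, 8, 30, 64, 177, 211, 233, 240}.
93 is not in this set.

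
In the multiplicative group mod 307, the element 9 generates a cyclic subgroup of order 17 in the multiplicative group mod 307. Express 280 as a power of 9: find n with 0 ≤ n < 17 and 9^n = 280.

10

Successive powers of 9 modulo 307:
  9^0=1  9^1=9  9^2=81  9^3=115  9^4=114  9^5=105
  9^6=24  9^7=216  9^8=102  9^9=304  9^10=280
So 9^10 ≡ 280 (mod 307), giving n = 10.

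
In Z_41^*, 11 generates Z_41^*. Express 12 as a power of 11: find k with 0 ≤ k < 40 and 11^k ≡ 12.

9

Successive powers of 11 modulo 41:
  11^0=1  11^1=11  11^2=39  11^3=19  11^4=4  11^5=3
  11^6=33  11^7=35  11^8=16  11^9=12
So 11^9 ≡ 12 (mod 41), giving k = 9.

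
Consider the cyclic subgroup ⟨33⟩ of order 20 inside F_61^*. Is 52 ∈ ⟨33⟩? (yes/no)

yes

⟨33⟩ has order 20; its elements mod 61 are {1, 3, 8, 9, 11, 20, 23, 24, 27, 28, 33, 34, 37, 38, 41, 50, 52, 53, 58, 60}.
52 is in this set.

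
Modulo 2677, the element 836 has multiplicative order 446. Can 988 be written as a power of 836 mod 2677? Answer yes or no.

988 ∈ ⟨836⟩ iff 988^446 ≡ 1 (mod 2677), since |⟨836⟩| = 446.
988^446 mod 2677 = 1.
Since 1 = 1, 988 lies in the subgroup.

yes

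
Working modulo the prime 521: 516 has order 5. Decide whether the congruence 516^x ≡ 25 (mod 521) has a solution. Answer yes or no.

yes

25 ∈ ⟨516⟩ iff 25^5 ≡ 1 (mod 521), since |⟨516⟩| = 5.
25^5 mod 521 = 1.
Since 1 = 1, 25 lies in the subgroup.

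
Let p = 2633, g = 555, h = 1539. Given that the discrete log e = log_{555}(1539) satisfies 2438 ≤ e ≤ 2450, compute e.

2440

Compute 555^2438 mod 2633 = 1932, then multiply by 555 repeatedly:
  555^2438=1932  555^2439=629  555^2440=1539
Found 1539 at exponent 2440.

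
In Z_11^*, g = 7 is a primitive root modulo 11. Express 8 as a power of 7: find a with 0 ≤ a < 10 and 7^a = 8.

Successive powers of 7 modulo 11:
  7^0=1  7^1=7  7^2=5  7^3=2  7^4=3  7^5=10
  7^6=4  7^7=6  7^8=9  7^9=8
So 7^9 ≡ 8 (mod 11), giving a = 9.

9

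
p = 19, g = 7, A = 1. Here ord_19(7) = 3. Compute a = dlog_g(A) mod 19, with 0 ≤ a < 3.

Successive powers of 7 modulo 19:
  7^0=1
So 7^0 ≡ 1 (mod 19), giving a = 0.

0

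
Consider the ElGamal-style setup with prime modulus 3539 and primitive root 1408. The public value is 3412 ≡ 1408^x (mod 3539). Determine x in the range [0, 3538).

Baby-step giant-step with m = ceil(sqrt(3538)) = 60.
Baby table (1408^j mod 3539 for j=0..59):
  0:1  1:1408  2:624  3:920  4:86  5:762  6:579  7:1262
  8:318  9:1830  10:248  11:2362  12:2575  13:1664  14:94  15:1409
  16:2032  17:1544  18:1006  19:848  20:1341  21:1841  22:1580  23:2148
  24:2078  25:2610  26:1398  27:700  28:1758  29:1503  30:3441  31:37
  32:2550  33:1854  34:2189  35:3182  36:3421  37:189  38:687  39:1149
  40:469  41:2098  42:2458  43:3261  44:1405  45:3478  46:2587  47:865
  48:504  49:1832  50:3064  51:71  52:876  53:1836  54:1618  55:2567
  56:1017  57:2180  58:1127  59:1344
Giant step factor: 1408^(-60) ≡ 2994 (mod 3539).
Scan 3412·2994^i mod 3539 for i = 0, 1, …:
  i=0: 3412   i=1: 1974   i=2: 26   i=3: 3525
  i=4: 552   i=5: 3514   i=6: 3008   i=7: 2736
  i=8: 2338   i=9: 3369     …   i=24: 2396
  i=25: 71
Match at i=25, j=51: x = 25·60 + 51 = 1551.

1551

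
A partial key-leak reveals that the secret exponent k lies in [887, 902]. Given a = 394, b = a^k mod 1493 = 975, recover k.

902

Compute 394^887 mod 1493 = 153, then multiply by 394 repeatedly:
  394^887=153  394^888=562  394^889=464  394^890=670  394^891=1212
  394^892=1261  394^893=1158  394^894=887  394^895=116  394^896=914
  394^897=303  394^898=1435  394^899=1036  394^900=595  394^901=29
  394^902=975
Found 975 at exponent 902.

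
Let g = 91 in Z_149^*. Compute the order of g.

148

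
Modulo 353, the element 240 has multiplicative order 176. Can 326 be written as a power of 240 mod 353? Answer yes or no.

no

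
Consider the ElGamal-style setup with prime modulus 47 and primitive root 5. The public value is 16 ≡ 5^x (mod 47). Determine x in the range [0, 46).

26

Baby-step giant-step with m = ceil(sqrt(46)) = 7.
Baby table (5^j mod 47 for j=0..6):
  0:1  1:5  2:25  3:31  4:14  5:23  6:21
Giant step factor: 5^(-7) ≡ 30 (mod 47).
Scan 16·30^i mod 47 for i = 0, 1, …:
  i=0: 16   i=1: 10   i=2: 18   i=3: 23
Match at i=3, j=5: x = 3·7 + 5 = 26.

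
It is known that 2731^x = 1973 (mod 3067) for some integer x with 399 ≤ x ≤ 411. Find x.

410

Compute 2731^399 mod 3067 = 1173, then multiply by 2731 repeatedly:
  2731^399=1173  2731^400=1515  2731^401=82  2731^402=51  2731^403=1266
  2731^404=937  2731^405=1069  2731^406=2722  2731^407=2441  2731^408=1780
  2731^409=3052  2731^410=1973
Found 1973 at exponent 410.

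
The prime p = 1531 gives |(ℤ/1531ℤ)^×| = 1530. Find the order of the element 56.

510

The order of 56 must divide p − 1 = 1530 = 2 · 3^2 · 5 · 17.
Divisors: 1, 2, 3, 5, 6, 9, 10, 15, 17, 18, 30, 34, 45, 51, 85, 90, 102, 153, 170, 255, 306, 510, 765, 1530.
Check each in increasing order: 56^1 ≡ 56;  56^2 ≡ 74;  56^3 ≡ 1082;  56^5 ≡ 456;  56^6 ≡ 1040;  56^9 ≡ 1526;  56^10 ≡ 1251;  56^15 ≡ 924;  56^17 ≡ 1012;  56^18 ≡ 25;  56^30 ≡ 1009;  56^34 ≡ 1436;  56^45 ≡ 1468;  56^51 ≡ 313;  56^85 ≡ 885;  56^90 ≡ 907;  56^102 ≡ 1516;  56^153 ≡ 1429;  56^170 ≡ 884;  56^255 ≡ 1530;  56^306 ≡ 1218;  56^510 ≡ 1.
Smallest exponent giving 1 is 510.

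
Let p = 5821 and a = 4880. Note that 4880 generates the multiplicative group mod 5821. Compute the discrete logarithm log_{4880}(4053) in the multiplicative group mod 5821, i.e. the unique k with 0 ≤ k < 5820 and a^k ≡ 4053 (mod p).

770

Baby-step giant-step with m = ceil(sqrt(5820)) = 77.
Baby table (4880^j mod 5821 for j=0..76):
  0:1  1:4880  2:689  3:3603  4:3220  5:2721  6:779  7:407
  8:1199  9:1015  10:5350  11:815  12:1457  13:2719  14:2661  15:4850
  16:5635  17:396  18:5729  19:5078  20:643  21:321  22:631  23:5792
  24:4005  25:3303  26:291  27:5577  28:2585  29:693  30:5660  31:155
  32:5491  33:2017  34:5470  35:4315  36:2643  37:4325  38:4875  39:5394
  40:158  41:2668  42:4084  43:4637  44:2333  45:4985  46:841  47:275
  48:3170  49:3203  50:1255  51:708  52:3187  53:4669  54:1326  55:3749
  56:5538  57:4358  58:2927  59:4847  60:2637  61:4150  62:741  63:1239
  64:4122  65:3805  66:5231  67:2195  68:960  69:4716  70:3667  71:1206
  72:249  73:4352  74:2752  75:713  76:4303
Giant step factor: 4880^(-77) ≡ 1447 (mod 5821).
Scan 4053·1447^i mod 5821 for i = 0, 1, …:
  i=0: 4053   i=1: 2944   i=2: 4817   i=3: 2462
  i=4: 62   i=5: 2399   i=6: 2037   i=7: 2113
  i=8: 1486   i=9: 2293   i=10: 1
Match at i=10, j=0: k = 10·77 + 0 = 770.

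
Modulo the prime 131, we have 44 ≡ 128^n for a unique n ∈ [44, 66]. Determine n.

Compute 128^44 mod 131 = 20, then multiply by 128 repeatedly:
  128^44=20  128^45=71  128^46=49  128^47=115  128^48=48
  128^49=118  128^50=39  128^51=14  128^52=89  128^53=126
  128^54=15  128^55=86  128^56=4  128^57=119  128^58=36
  128^59=23  128^60=62  128^61=76  128^62=34  128^63=29
  128^64=44
Found 44 at exponent 64.

64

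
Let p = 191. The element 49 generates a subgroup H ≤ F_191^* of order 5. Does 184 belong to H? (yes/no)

184 ∈ ⟨49⟩ iff 184^5 ≡ 1 (mod 191), since |⟨49⟩| = 5.
184^5 mod 191 = 1.
Since 1 = 1, 184 lies in the subgroup.

yes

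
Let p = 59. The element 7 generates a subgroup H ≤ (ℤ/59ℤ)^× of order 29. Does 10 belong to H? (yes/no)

10 ∈ ⟨7⟩ iff 10^29 ≡ 1 (mod 59), since |⟨7⟩| = 29.
10^29 mod 59 = 58.
Since 58 ≠ 1, 10 does not lie in the subgroup.

no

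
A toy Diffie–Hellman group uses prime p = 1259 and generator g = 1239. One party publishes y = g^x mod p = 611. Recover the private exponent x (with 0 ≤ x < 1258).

1032

Baby-step giant-step with m = ceil(sqrt(1258)) = 36.
Baby table (1239^j mod 1259 for j=0..35):
  0:1  1:1239  2:400  3:813  4:107  5:378  6:1253  7:120
  8:118  9:158  10:617  11:250  12:36  13:539  14:551  15:311
  16:75  17:1018  18:1043  19:543  20:471  21:652  22:809  23:187
  24:37  25:519  26:951  27:1124  28:182  29:137  30:1037  31:663
  32:589  33:810  34:167  35:437
Giant step factor: 1239^(-36) ≡ 69 (mod 1259).
Scan 611·69^i mod 1259 for i = 0, 1, …:
  i=0: 611   i=1: 612   i=2: 681   i=3: 406
  i=4: 316   i=5: 401   i=6: 1230   i=7: 517
  i=8: 421   i=9: 92     …   i=27: 183
  i=28: 37
Match at i=28, j=24: x = 28·36 + 24 = 1032.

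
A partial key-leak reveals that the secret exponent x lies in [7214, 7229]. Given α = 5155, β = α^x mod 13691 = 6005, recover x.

Compute 5155^7214 mod 13691 = 2727, then multiply by 5155 repeatedly:
  5155^7214=2727  5155^7215=10719  5155^7216=13260  5155^7217=9828  5155^7218=6640
  5155^7219=1700  5155^7220=1260  5155^7221=5766  5155^7222=569  5155^7223=3321
  5155^7224=6005
Found 6005 at exponent 7224.

7224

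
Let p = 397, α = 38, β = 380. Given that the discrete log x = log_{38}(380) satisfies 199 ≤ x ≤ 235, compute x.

Compute 38^199 mod 397 = 359, then multiply by 38 repeatedly:
  38^199=359  38^200=144  38^201=311  38^202=305  38^203=77
  38^204=147  38^205=28  38^206=270  38^207=335  38^208=26
  38^209=194  38^210=226  38^211=251  38^212=10  38^213=380
Found 380 at exponent 213.

213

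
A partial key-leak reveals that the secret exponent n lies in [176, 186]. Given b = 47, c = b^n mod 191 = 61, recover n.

Compute 47^176 mod 191 = 46, then multiply by 47 repeatedly:
  47^176=46  47^177=61
Found 61 at exponent 177.

177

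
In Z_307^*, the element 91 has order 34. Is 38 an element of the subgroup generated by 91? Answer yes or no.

38 ∈ ⟨91⟩ iff 38^34 ≡ 1 (mod 307), since |⟨91⟩| = 34.
38^34 mod 307 = 1.
Since 1 = 1, 38 lies in the subgroup.

yes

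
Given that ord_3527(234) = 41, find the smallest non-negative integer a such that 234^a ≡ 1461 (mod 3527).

9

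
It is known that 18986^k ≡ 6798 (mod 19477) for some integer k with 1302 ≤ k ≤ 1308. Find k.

1307

Compute 18986^1302 mod 19477 = 4, then multiply by 18986 repeatedly:
  18986^1302=4  18986^1303=17513  18986^1304=9951  18986^1305=2786  18986^1306=14941
  18986^1307=6798
Found 6798 at exponent 1307.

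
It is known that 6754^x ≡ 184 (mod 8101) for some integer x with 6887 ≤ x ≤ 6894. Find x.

Compute 6754^6887 mod 8101 = 6880, then multiply by 6754 repeatedly:
  6754^6887=6880  6754^6888=184
Found 184 at exponent 6888.

6888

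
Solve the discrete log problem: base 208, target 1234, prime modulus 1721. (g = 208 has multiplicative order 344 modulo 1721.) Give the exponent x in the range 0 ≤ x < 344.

Baby-step giant-step with m = ceil(sqrt(344)) = 19.
Baby table (208^j mod 1721 for j=0..18):
  0:1  1:208  2:239  3:1524  4:328  5:1105  6:947  7:782
  8:882  9:1030  10:836  11:67  12:168  13:524  14:569  15:1324
  16:32  17:1493  18:764
Giant step factor: 208^(-19) ≡ 1540 (mod 1721).
Scan 1234·1540^i mod 1721 for i = 0, 1, …:
  i=0: 1234   i=1: 376   i=2: 784   i=3: 939
  i=4: 420   i=5: 1425   i=6: 225   i=7: 579
  i=8: 182   i=9: 1478   i=10: 958   i=11: 423
  i=12: 882
Match at i=12, j=8: x = 12·19 + 8 = 236.

236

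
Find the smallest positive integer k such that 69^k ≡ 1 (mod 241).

240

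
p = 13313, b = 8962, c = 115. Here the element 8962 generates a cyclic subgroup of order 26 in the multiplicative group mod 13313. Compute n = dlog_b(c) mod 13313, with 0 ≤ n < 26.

2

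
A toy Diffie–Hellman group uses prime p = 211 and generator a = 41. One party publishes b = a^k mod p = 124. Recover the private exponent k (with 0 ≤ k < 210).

Baby-step giant-step with m = ceil(sqrt(210)) = 15.
Baby table (41^j mod 211 for j=0..14):
  0:1  1:41  2:204  3:135  4:49  5:110  6:79  7:74
  8:80  9:115  10:73  11:39  12:122  13:149  14:201
Giant step factor: 41^(-15) ≡ 88 (mod 211).
Scan 124·88^i mod 211 for i = 0, 1, …:
  i=0: 124   i=1: 151   i=2: 206   i=3: 193
  i=4: 104   i=5: 79
Match at i=5, j=6: k = 5·15 + 6 = 81.

81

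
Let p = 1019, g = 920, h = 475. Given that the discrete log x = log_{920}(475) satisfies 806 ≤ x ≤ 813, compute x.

806

Compute 920^806 mod 1019 = 475, then multiply by 920 repeatedly:
  920^806=475
Found 475 at exponent 806.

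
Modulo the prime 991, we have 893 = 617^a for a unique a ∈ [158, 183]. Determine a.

175

Compute 617^158 mod 991 = 239, then multiply by 617 repeatedly:
  617^158=239  617^159=795  617^160=961  617^161=319  617^162=605
  617^163=669  617^164=517  617^165=878  617^166=640  617^167=462
  617^168=637  617^169=593  617^170=202  617^171=759  617^172=551
  617^173=54  617^174=615  617^175=893
Found 893 at exponent 175.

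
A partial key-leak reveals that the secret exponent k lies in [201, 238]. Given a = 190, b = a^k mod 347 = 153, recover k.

Compute 190^201 mod 347 = 215, then multiply by 190 repeatedly:
  190^201=215  190^202=251  190^203=151  190^204=236  190^205=77
  190^206=56  190^207=230  190^208=325  190^209=331  190^210=83
  190^211=155  190^212=302  190^213=125  190^214=154  190^215=112
  190^216=113  190^217=303  190^218=315  190^219=166  190^220=310
  190^221=257  190^222=250  190^223=308  190^224=224  190^225=226
  190^226=259  190^227=283  190^228=332  190^229=273  190^230=167
  190^231=153
Found 153 at exponent 231.

231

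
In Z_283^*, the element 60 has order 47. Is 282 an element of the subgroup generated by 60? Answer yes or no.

no

282 ∈ ⟨60⟩ iff 282^47 ≡ 1 (mod 283), since |⟨60⟩| = 47.
282^47 mod 283 = 282.
Since 282 ≠ 1, 282 does not lie in the subgroup.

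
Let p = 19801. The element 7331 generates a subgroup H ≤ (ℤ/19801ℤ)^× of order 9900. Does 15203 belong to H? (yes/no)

15203 ∈ ⟨7331⟩ iff 15203^9900 ≡ 1 (mod 19801), since |⟨7331⟩| = 9900.
15203^9900 mod 19801 = 19800.
Since 19800 ≠ 1, 15203 does not lie in the subgroup.

no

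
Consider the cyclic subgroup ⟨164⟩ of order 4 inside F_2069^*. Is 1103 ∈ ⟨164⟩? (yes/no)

1103 ∈ ⟨164⟩ iff 1103^4 ≡ 1 (mod 2069), since |⟨164⟩| = 4.
1103^4 mod 2069 = 1369.
Since 1369 ≠ 1, 1103 does not lie in the subgroup.

no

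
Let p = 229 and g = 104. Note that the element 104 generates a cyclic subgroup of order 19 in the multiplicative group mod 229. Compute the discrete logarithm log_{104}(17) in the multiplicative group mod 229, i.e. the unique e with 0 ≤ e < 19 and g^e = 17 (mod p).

Successive powers of 104 modulo 229:
  104^0=1  104^1=104  104^2=53  104^3=16  104^4=61  104^5=161
  104^6=27  104^7=60  104^8=57  104^9=203  104^10=44  104^11=225
  104^12=42  104^13=17
So 104^13 ≡ 17 (mod 229), giving e = 13.

13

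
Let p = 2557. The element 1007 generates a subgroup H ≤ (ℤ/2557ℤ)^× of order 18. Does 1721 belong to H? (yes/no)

⟨1007⟩ has order 18; its elements mod 2557 are {1, 259, 408, 599, 821, 835, 836, 1007, 1080, 1477, 1550, 1721, 1722, 1736, 1958, 2149, 2298, 2556}.
1721 is in this set.

yes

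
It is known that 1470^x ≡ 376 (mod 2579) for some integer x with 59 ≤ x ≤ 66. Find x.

Compute 1470^59 mod 2579 = 2302, then multiply by 1470 repeatedly:
  1470^59=2302  1470^60=292  1470^61=1126  1470^62=2081  1470^63=376
Found 376 at exponent 63.

63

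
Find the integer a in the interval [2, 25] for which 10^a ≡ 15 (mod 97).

13

Compute 10^2 mod 97 = 3, then multiply by 10 repeatedly:
  10^2=3  10^3=30  10^4=9  10^5=90  10^6=27
  10^7=76  10^8=81  10^9=34  10^10=49  10^11=5
  10^12=50  10^13=15
Found 15 at exponent 13.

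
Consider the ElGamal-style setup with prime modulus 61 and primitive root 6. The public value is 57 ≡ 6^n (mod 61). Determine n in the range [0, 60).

56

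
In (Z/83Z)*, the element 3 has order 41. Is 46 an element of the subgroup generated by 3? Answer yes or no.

no

46 ∈ ⟨3⟩ iff 46^41 ≡ 1 (mod 83), since |⟨3⟩| = 41.
46^41 mod 83 = 82.
Since 82 ≠ 1, 46 does not lie in the subgroup.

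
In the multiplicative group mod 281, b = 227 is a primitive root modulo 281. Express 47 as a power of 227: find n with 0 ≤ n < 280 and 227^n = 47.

185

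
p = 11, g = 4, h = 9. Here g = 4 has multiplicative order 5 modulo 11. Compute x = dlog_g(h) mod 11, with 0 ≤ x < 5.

3

Successive powers of 4 modulo 11:
  4^0=1  4^1=4  4^2=5  4^3=9
So 4^3 ≡ 9 (mod 11), giving x = 3.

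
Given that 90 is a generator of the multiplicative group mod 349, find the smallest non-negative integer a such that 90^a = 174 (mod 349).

Baby-step giant-step with m = ceil(sqrt(348)) = 19.
Baby table (90^j mod 349 for j=0..18):
  0:1  1:90  2:73  3:288  4:94  5:84  6:231  7:199
  8:111  9:218  10:76  11:209  12:313  13:250  14:164  15:102
  16:106  17:117  18:60
Giant step factor: 90^(-19) ≡ 55 (mod 349).
Scan 174·55^i mod 349 for i = 0, 1, …:
  i=0: 174   i=1: 147   i=2: 58   i=3: 49
  i=4: 252   i=5: 249   i=6: 84
Match at i=6, j=5: a = 6·19 + 5 = 119.

119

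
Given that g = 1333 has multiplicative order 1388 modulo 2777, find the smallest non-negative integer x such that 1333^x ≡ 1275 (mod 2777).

180

Baby-step giant-step with m = ceil(sqrt(1388)) = 38.
Baby table (1333^j mod 2777 for j=0..37):
  0:1  1:1333  2:2386  3:873  4:146  5:228  6:1231  7:2493
  8:1877  9:2741  10:1998  11:191  12:1896  13:298  14:123  15:116
  16:1893  17:1853  18:1296  19:274  20:1455  21:1169  22:380  23:1126
  24:1378  25:1277  26:2717  27:553  28:1244  29:383  30:2348  31:205
  32:1119  33:378  34:1237  35:2160  36:2308  37:2425
Giant step factor: 1333^(-38) ≡ 1775 (mod 2777).
Scan 1275·1775^i mod 2777 for i = 0, 1, …:
  i=0: 1275   i=1: 2647   i=2: 2518   i=3: 1257
  i=4: 1244
Match at i=4, j=28: x = 4·38 + 28 = 180.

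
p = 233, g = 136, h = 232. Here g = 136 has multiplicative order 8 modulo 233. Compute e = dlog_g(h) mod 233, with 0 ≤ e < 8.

4

Successive powers of 136 modulo 233:
  136^0=1  136^1=136  136^2=89  136^3=221  136^4=232
So 136^4 ≡ 232 (mod 233), giving e = 4.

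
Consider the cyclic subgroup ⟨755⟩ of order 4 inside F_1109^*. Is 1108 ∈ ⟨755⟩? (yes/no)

yes

⟨755⟩ has order 4; its elements mod 1109 are {1, 354, 755, 1108}.
1108 is in this set.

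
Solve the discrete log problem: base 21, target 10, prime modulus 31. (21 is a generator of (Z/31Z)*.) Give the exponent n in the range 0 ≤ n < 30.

16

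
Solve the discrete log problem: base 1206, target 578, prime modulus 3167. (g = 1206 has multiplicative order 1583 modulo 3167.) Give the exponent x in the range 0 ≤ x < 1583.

Baby-step giant-step with m = ceil(sqrt(1583)) = 40.
Baby table (1206^j mod 3167 for j=0..39):
  0:1  1:1206  2:783  3:532  4:1858  5:1679  6:1161  7:352
  8:134  9:87  10:411  11:1614  12:1946  13:129  14:391  15:2830
  16:2121  17:2157  18:1235  19:920  20:1070  21:1451  22:1722  23:2347
  24:2351  25:841  26:806  27:2934  28:865  29:1247  30:2724  31:965
  32:1501  33:1849  34:326  35:448  36:1898  37:2414  38:811  39:2630
Giant step factor: 1206^(-40) ≡ 3006 (mod 3167).
Scan 578·3006^i mod 3167 for i = 0, 1, …:
  i=0: 578   i=1: 1952   i=2: 2428   i=3: 1800
  i=4: 1564   i=5: 1556   i=6: 2844   i=7: 1331
  i=8: 1065   i=9: 2720     …   i=24: 1044
  i=25: 2934
Match at i=25, j=27: x = 25·40 + 27 = 1027.

1027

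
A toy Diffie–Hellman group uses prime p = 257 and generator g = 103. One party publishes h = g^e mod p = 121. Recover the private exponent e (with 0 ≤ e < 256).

72

Baby-step giant-step with m = ceil(sqrt(256)) = 16.
Baby table (103^j mod 257 for j=0..15):
  0:1  1:103  2:72  3:220  4:44  5:163  6:84  7:171
  8:137  9:233  10:98  11:71  12:117  13:229  14:200  15:40
Giant step factor: 103^(-16) ≡ 225 (mod 257).
Scan 121·225^i mod 257 for i = 0, 1, …:
  i=0: 121   i=1: 240   i=2: 30   i=3: 68
  i=4: 137
Match at i=4, j=8: e = 4·16 + 8 = 72.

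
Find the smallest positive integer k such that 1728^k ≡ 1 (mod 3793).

The order of 1728 must divide p − 1 = 3792 = 2^4 · 3 · 79.
Divisors: 1, 2, 3, 4, 6, 8, 12, 16, 24, 48, 79, 158, 237, 316, 474, 632, 948, 1264, 1896, 3792.
Check each in increasing order: 1728^1 ≡ 1728;  1728^2 ≡ 893;  1728^3 ≡ 3146;  1728^4 ≡ 919;  1728^6 ≡ 1379;  1728^8 ≡ 2515;  1728^12 ≡ 1348;  1728^16 ≡ 2294;  1728^24 ≡ 257;  1728^48 ≡ 1568;  1728^79 ≡ 2877;  1728^158 ≡ 803;  1728^237 ≡ 294;  1728^316 ≡ 3792;  1728^474 ≡ 2990;  1728^632 ≡ 1.
Smallest exponent giving 1 is 632.

632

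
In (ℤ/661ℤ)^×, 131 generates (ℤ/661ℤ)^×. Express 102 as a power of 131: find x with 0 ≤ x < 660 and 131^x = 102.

283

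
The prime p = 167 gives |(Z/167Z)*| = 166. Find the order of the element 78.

The order of 78 must divide p − 1 = 166 = 2 · 83.
Divisors: 1, 2, 83, 166.
Check each in increasing order: 78^1 ≡ 78;  78^2 ≡ 72;  78^83 ≡ 166;  78^166 ≡ 1.
Smallest exponent giving 1 is 166.

166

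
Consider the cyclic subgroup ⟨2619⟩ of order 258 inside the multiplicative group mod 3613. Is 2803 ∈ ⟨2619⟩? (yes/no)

no

2803 ∈ ⟨2619⟩ iff 2803^258 ≡ 1 (mod 3613), since |⟨2619⟩| = 258.
2803^258 mod 3613 = 364.
Since 364 ≠ 1, 2803 does not lie in the subgroup.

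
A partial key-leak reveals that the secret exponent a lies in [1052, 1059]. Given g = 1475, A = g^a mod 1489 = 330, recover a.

1054

Compute 1475^1052 mod 1489 = 1202, then multiply by 1475 repeatedly:
  1475^1052=1202  1475^1053=1040  1475^1054=330
Found 330 at exponent 1054.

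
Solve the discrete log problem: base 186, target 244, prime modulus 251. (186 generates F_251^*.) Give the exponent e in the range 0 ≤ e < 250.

Baby-step giant-step with m = ceil(sqrt(250)) = 16.
Baby table (186^j mod 251 for j=0..15):
  0:1  1:186  2:209  3:220  4:7  5:47  6:208  7:34
  8:49  9:78  10:201  11:238  12:92  13:44  14:152  15:160
Giant step factor: 186^(-16) ≡ 175 (mod 251).
Scan 244·175^i mod 251 for i = 0, 1, …:
  i=0: 244   i=1: 30   i=2: 230   i=3: 90
  i=4: 188   i=5: 19   i=6: 62   i=7: 57
  i=8: 186
Match at i=8, j=1: e = 8·16 + 1 = 129.

129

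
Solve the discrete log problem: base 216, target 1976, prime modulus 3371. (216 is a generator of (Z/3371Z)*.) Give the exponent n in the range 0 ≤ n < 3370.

Baby-step giant-step with m = ceil(sqrt(3370)) = 59.
Baby table (216^j mod 3371 for j=0..58):
  0:1  1:216  2:2833  3:1777  4:2909  5:1338  6:2473  7:1550
  8:1071  9:2108  10:243  11:1923  12:735  13:323  14:2348  15:1518
  16:901  17:2469  18:686  19:3223  20:1742  21:2091  22:3313  23:956
  24:865  25:1435  26:3199  27:3300  28:1519  29:1117  30:1931  31:2463
  32:2761  33:3080  34:1193  35:1492  36:2027  37:2973  38:1678  39:1751
  40:664  41:1842  42:94  43:78  44:3364  45:1859  46:395  47:1045
  48:3234  49:747  50:2915  51:2634  52:2616  53:2099  54:1670  55:23
  56:1597  57:1110  58:419
Giant step factor: 216^(-59) ≡ 3325 (mod 3371).
Scan 1976·3325^i mod 3371 for i = 0, 1, …:
  i=0: 1976   i=1: 121   i=2: 1176   i=3: 3211
  i=4: 618   i=5: 1911   i=6: 3111   i=7: 1847
  i=8: 2684   i=9: 1263     …   i=36: 2343
  i=37: 94
Match at i=37, j=42: n = 37·59 + 42 = 2225.

2225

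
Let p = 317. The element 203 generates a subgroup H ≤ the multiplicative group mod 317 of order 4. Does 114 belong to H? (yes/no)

yes

⟨203⟩ has order 4; its elements mod 317 are {1, 114, 203, 316}.
114 is in this set.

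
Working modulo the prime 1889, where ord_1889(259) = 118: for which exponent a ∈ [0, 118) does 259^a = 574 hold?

42

Baby-step giant-step with m = ceil(sqrt(118)) = 11.
Baby table (259^j mod 1889 for j=0..10):
  0:1  1:259  2:966  3:846  4:1879  5:1188  6:1674  7:985
  8:100  9:1343  10:261
Giant step factor: 259^(-11) ≡ 625 (mod 1889).
Scan 574·625^i mod 1889 for i = 0, 1, …:
  i=0: 574   i=1: 1729   i=2: 117   i=3: 1343
Match at i=3, j=9: a = 3·11 + 9 = 42.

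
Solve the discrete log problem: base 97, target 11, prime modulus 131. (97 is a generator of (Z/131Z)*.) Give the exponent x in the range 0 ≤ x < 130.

84

Baby-step giant-step with m = ceil(sqrt(130)) = 12.
Baby table (97^j mod 131 for j=0..11):
  0:1  1:97  2:108  3:127  4:5  5:92  6:16  7:111
  8:25  9:67  10:80  11:31
Giant step factor: 97^(-12) ≡ 109 (mod 131).
Scan 11·109^i mod 131 for i = 0, 1, …:
  i=0: 11   i=1: 20   i=2: 84   i=3: 117
  i=4: 46   i=5: 36   i=6: 125   i=7: 1
Match at i=7, j=0: x = 7·12 + 0 = 84.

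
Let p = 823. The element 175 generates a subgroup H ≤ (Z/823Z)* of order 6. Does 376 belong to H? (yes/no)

no

376 ∈ ⟨175⟩ iff 376^6 ≡ 1 (mod 823), since |⟨175⟩| = 6.
376^6 mod 823 = 601.
Since 601 ≠ 1, 376 does not lie in the subgroup.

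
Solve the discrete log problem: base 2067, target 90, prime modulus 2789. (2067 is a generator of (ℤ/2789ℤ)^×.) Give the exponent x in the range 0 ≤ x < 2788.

487

Baby-step giant-step with m = ceil(sqrt(2788)) = 53.
Baby table (2067^j mod 2789 for j=0..52):
  0:1  1:2067  2:2530  3:135  4:145  5:1292  6:1491  7:52
  8:1502  9:477  10:1442  11:1962  12:248  13:2229  14:2704  15:12
  16:2492  17:2470  18:1620  19:1740  20:1559  21:1158  22:624  23:1290
  24:146  25:570  26:1232  27:187  28:1647  29:1769  30:144  31:2014
  32:1750  33:2706  34:1357  35:1974  36:2740  37:1910  38:1535  39:1752
  40:1262  41:839  42:2244  43:241  44:1705  45:1728  46:1856  47:1477
  48:1793  49:2339  50:1376  51:2201  52:608
Giant step factor: 2067^(-53) ≡ 2612 (mod 2789).
Scan 90·2612^i mod 2789 for i = 0, 1, …:
  i=0: 90   i=1: 804   i=2: 2720   i=3: 1057
  i=4: 2563   i=5: 956   i=6: 917   i=7: 2242
  i=8: 1993   i=9: 1442
Match at i=9, j=10: x = 9·53 + 10 = 487.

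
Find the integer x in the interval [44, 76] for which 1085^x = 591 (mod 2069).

70

Compute 1085^44 mod 2069 = 1653, then multiply by 1085 repeatedly:
  1085^44=1653  1085^45=1751  1085^46=493  1085^47=1103  1085^48=873
  1085^49=1672  1085^50=1676  1085^51=1878  1085^52=1734  1085^53=669
  1085^54=1715  1085^55=744  1085^56=330  1085^57=113  1085^58=534
  1085^59=70  1085^60=1466  1085^61=1618  1085^62=1018  1085^63=1753
  1085^64=594  1085^65=1031  1085^66=1375  1085^67=126  1085^68=156
  1085^69=1671  1085^70=591
Found 591 at exponent 70.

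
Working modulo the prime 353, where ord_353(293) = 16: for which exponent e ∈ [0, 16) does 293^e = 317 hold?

Successive powers of 293 modulo 353:
  293^0=1  293^1=293  293^2=70  293^3=36  293^4=311  293^5=49
  293^6=237  293^7=253  293^8=352  293^9=60  293^10=283  293^11=317
So 293^11 ≡ 317 (mod 353), giving e = 11.

11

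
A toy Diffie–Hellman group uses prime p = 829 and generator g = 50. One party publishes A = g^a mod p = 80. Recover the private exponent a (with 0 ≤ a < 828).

Baby-step giant-step with m = ceil(sqrt(828)) = 29.
Baby table (50^j mod 829 for j=0..28):
  0:1  1:50  2:13  3:650  4:169  5:160  6:539  7:422
  8:375  9:512  10:730  11:24  12:371  13:312  14:678  15:740
  16:524  17:501  18:180  19:710  20:682  21:111  22:576  23:614
  24:27  25:521  26:351  27:141  28:418
Giant step factor: 50^(-29) ≡ 739 (mod 829).
Scan 80·739^i mod 829 for i = 0, 1, …:
  i=0: 80   i=1: 261   i=2: 551   i=3: 150
  i=4: 593   i=5: 515   i=6: 74   i=7: 801
  i=8: 33   i=9: 346   i=10: 362   i=11: 580
  i=12: 27
Match at i=12, j=24: a = 12·29 + 24 = 372.

372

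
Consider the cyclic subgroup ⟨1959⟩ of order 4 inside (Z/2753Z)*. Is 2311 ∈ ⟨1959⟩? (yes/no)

2311 ∈ ⟨1959⟩ iff 2311^4 ≡ 1 (mod 2753), since |⟨1959⟩| = 4.
2311^4 mod 2753 = 1542.
Since 1542 ≠ 1, 2311 does not lie in the subgroup.

no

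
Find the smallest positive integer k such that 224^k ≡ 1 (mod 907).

453

The order of 224 must divide p − 1 = 906 = 2 · 3 · 151.
Divisors: 1, 2, 3, 6, 151, 302, 453, 906.
Check each in increasing order: 224^1 ≡ 224;  224^2 ≡ 291;  224^3 ≡ 787;  224^6 ≡ 795;  224^151 ≡ 522;  224^302 ≡ 384;  224^453 ≡ 1.
Smallest exponent giving 1 is 453.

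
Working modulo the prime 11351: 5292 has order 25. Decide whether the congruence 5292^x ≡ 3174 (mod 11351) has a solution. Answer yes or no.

3174 ∈ ⟨5292⟩ iff 3174^25 ≡ 1 (mod 11351), since |⟨5292⟩| = 25.
3174^25 mod 11351 = 1.
Since 1 = 1, 3174 lies in the subgroup.

yes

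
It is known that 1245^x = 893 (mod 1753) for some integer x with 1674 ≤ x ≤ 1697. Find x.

1696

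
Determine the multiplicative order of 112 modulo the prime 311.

The order of 112 must divide p − 1 = 310 = 2 · 5 · 31.
Divisors: 1, 2, 5, 10, 31, 62, 155, 310.
Check each in increasing order: 112^1 ≡ 112;  112^2 ≡ 104;  112^5 ≡ 47;  112^10 ≡ 32;  112^31 ≡ 216;  112^62 ≡ 6;  112^155 ≡ 1.
Smallest exponent giving 1 is 155.

155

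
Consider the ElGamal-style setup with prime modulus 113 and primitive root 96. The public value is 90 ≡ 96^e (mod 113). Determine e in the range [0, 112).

Baby-step giant-step with m = ceil(sqrt(112)) = 11.
Baby table (96^j mod 113 for j=0..10):
  0:1  1:96  2:63  3:59  4:14  5:101  6:91  7:35
  8:83  9:58  10:31
Giant step factor: 96^(-11) ≡ 3 (mod 113).
Scan 90·3^i mod 113 for i = 0, 1, …:
  i=0: 90   i=1: 44   i=2: 19   i=3: 57
  i=4: 58
Match at i=4, j=9: e = 4·11 + 9 = 53.

53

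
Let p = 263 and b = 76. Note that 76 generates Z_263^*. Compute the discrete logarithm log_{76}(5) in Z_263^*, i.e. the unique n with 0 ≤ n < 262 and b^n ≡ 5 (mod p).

83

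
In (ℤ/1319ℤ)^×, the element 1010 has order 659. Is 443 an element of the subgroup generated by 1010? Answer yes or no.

443 ∈ ⟨1010⟩ iff 443^659 ≡ 1 (mod 1319), since |⟨1010⟩| = 659.
443^659 mod 1319 = 1.
Since 1 = 1, 443 lies in the subgroup.

yes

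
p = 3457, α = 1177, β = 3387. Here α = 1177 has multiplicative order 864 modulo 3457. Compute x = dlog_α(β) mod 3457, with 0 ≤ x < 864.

574

Baby-step giant-step with m = ceil(sqrt(864)) = 30.
Baby table (1177^j mod 3457 for j=0..29):
  0:1  1:1177  2:2529  3:156  4:391  5:426  6:137  7:2227
  8:773  9:630  10:1712  11:3050  12:1484  13:883  14:2191  15:3342
  16:2925  17:3010  18:2802  19:3433  20:2865  21:1530  22:3170  23:987
  24:147  25:169  26:1864  27:2190  28:2165  29:396
Giant step factor: 1177^(-30) ≡ 2276 (mod 3457).
Scan 3387·2276^i mod 3457 for i = 0, 1, …:
  i=0: 3387   i=1: 3159   i=2: 2781   i=3: 3246
  i=4: 287   i=5: 3296   i=6: 6   i=7: 3285
  i=8: 2626   i=9: 3080     …   i=18: 2760
  i=19: 391
Match at i=19, j=4: x = 19·30 + 4 = 574.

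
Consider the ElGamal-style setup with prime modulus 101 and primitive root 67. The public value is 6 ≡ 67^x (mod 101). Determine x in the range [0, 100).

70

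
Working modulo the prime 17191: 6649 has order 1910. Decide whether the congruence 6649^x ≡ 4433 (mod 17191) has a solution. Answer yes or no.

yes

4433 ∈ ⟨6649⟩ iff 4433^1910 ≡ 1 (mod 17191), since |⟨6649⟩| = 1910.
4433^1910 mod 17191 = 1.
Since 1 = 1, 4433 lies in the subgroup.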